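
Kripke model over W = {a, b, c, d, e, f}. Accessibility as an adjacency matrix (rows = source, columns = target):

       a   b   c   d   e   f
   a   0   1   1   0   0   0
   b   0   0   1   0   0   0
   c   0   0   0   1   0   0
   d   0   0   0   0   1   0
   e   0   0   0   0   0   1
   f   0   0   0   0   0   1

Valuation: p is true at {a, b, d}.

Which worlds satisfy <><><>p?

a: successors {b, c}; <><>p there: b:T, c:F. ✓
b: successors {c}; <><>p there: c:F. ✗
c: successors {d}; <><>p there: d:F. ✗
d: successors {e}; <><>p there: e:F. ✗
e: successors {f}; <><>p there: f:F. ✗
f: successors {f}; <><>p there: f:F. ✗

{a}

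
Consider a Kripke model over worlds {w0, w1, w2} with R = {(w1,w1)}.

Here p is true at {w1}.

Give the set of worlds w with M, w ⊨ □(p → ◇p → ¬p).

w0: no successors, so □(p → ◇p → ¬p) holds vacuously. ✓
w1: successors {w1}; p → ◇p → ¬p there: w1:F. ✗
w2: no successors, so □(p → ◇p → ¬p) holds vacuously. ✓

{w0, w2}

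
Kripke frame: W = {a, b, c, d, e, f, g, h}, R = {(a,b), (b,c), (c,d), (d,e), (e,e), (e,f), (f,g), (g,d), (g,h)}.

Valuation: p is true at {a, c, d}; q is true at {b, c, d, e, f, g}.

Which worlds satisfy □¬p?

{a, d, e, f, h}

a: successors {b}; ¬p there: b:T. ✓
b: successors {c}; ¬p there: c:F. ✗
c: successors {d}; ¬p there: d:F. ✗
d: successors {e}; ¬p there: e:T. ✓
e: successors {e, f}; ¬p there: e:T, f:T. ✓
f: successors {g}; ¬p there: g:T. ✓
g: successors {d, h}; ¬p there: d:F, h:T. ✗
h: no successors, so □¬p holds vacuously. ✓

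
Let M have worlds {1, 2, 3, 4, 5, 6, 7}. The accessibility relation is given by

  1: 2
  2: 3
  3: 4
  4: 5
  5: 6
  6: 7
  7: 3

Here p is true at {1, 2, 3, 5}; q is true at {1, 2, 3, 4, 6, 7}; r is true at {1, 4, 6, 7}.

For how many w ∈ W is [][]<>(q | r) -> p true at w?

1: [][]<>(q | r) is T, p is T. ✓
2: [][]<>(q | r) is F, p is T. ✓
3: [][]<>(q | r) is T, p is T. ✓
4: [][]<>(q | r) is T, p is F. ✗
5: [][]<>(q | r) is T, p is T. ✓
6: [][]<>(q | r) is T, p is F. ✗
7: [][]<>(q | r) is F, p is F. ✓
Satisfying worlds: {1, 2, 3, 5, 7}.

5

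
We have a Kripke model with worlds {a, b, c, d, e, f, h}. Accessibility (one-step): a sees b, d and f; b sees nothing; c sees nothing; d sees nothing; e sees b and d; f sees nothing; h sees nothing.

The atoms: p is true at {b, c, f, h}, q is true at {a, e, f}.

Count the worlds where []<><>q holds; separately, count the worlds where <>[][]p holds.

5 and 2

For []<><>q:
a: successors {b, d, f}; <><>q there: b:F, d:F, f:F. ✗
b: no successors, so []<><>q holds vacuously. ✓
c: no successors, so []<><>q holds vacuously. ✓
d: no successors, so []<><>q holds vacuously. ✓
e: successors {b, d}; <><>q there: b:F, d:F. ✗
f: no successors, so []<><>q holds vacuously. ✓
h: no successors, so []<><>q holds vacuously. ✓
— 5 worlds.
For <>[][]p:
a: successors {b, d, f}; [][]p there: b:T, d:T, f:T. ✓
b: no successors, so <>[][]p fails. ✗
c: no successors, so <>[][]p fails. ✗
d: no successors, so <>[][]p fails. ✗
e: successors {b, d}; [][]p there: b:T, d:T. ✓
f: no successors, so <>[][]p fails. ✗
h: no successors, so <>[][]p fails. ✗
— 2 worlds.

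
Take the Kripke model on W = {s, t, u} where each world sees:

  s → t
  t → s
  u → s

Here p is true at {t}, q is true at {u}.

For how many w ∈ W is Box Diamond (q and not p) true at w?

0

s: successors {t}; Diamond (q and not p) there: t:F. ✗
t: successors {s}; Diamond (q and not p) there: s:F. ✗
u: successors {s}; Diamond (q and not p) there: s:F. ✗
Satisfying worlds: ∅.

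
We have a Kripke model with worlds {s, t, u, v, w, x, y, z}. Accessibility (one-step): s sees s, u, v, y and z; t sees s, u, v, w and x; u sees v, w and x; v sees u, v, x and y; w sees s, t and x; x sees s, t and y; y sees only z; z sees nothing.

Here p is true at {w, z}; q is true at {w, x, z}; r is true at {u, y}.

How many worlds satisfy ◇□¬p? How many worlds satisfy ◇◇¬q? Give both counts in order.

6 and 6

For ◇□¬p:
s: successors {s, u, v, y, z}; □¬p there: s:F, u:F, v:T, y:F, z:T. ✓
t: successors {s, u, v, w, x}; □¬p there: s:F, u:F, v:T, w:T, x:T. ✓
u: successors {v, w, x}; □¬p there: v:T, w:T, x:T. ✓
v: successors {u, v, x, y}; □¬p there: u:F, v:T, x:T, y:F. ✓
w: successors {s, t, x}; □¬p there: s:F, t:F, x:T. ✓
x: successors {s, t, y}; □¬p there: s:F, t:F, y:F. ✗
y: successors {z}; □¬p there: z:T. ✓
z: no successors, so ◇□¬p fails. ✗
— 6 worlds.
For ◇◇¬q:
s: successors {s, u, v, y, z}; ◇¬q there: s:T, u:T, v:T, y:F, z:F. ✓
t: successors {s, u, v, w, x}; ◇¬q there: s:T, u:T, v:T, w:T, x:T. ✓
u: successors {v, w, x}; ◇¬q there: v:T, w:T, x:T. ✓
v: successors {u, v, x, y}; ◇¬q there: u:T, v:T, x:T, y:F. ✓
w: successors {s, t, x}; ◇¬q there: s:T, t:T, x:T. ✓
x: successors {s, t, y}; ◇¬q there: s:T, t:T, y:F. ✓
y: successors {z}; ◇¬q there: z:F. ✗
z: no successors, so ◇◇¬q fails. ✗
— 6 worlds.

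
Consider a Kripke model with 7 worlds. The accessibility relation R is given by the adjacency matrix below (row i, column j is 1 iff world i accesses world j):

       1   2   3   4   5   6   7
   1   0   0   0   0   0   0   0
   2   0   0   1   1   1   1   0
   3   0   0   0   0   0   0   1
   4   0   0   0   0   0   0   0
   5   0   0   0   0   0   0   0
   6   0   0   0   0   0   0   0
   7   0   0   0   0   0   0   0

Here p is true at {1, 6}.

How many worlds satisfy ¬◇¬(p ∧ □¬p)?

5

1: ◇¬(p ∧ □¬p) is F. ✓
2: ◇¬(p ∧ □¬p) is T. ✗
3: ◇¬(p ∧ □¬p) is T. ✗
4: ◇¬(p ∧ □¬p) is F. ✓
5: ◇¬(p ∧ □¬p) is F. ✓
6: ◇¬(p ∧ □¬p) is F. ✓
7: ◇¬(p ∧ □¬p) is F. ✓
Satisfying worlds: {1, 4, 5, 6, 7}.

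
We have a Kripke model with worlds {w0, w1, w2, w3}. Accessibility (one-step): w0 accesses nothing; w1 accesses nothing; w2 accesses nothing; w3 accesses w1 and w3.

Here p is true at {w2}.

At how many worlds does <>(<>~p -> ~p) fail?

3

w0: no successors, so <>(<>~p -> ~p) fails. ✗
w1: no successors, so <>(<>~p -> ~p) fails. ✗
w2: no successors, so <>(<>~p -> ~p) fails. ✗
w3: successors {w1, w3}; <>~p -> ~p there: w1:T, w3:T. ✓
Satisfying worlds: {w3}.
So <>(<>~p -> ~p) fails at the other 3 worlds.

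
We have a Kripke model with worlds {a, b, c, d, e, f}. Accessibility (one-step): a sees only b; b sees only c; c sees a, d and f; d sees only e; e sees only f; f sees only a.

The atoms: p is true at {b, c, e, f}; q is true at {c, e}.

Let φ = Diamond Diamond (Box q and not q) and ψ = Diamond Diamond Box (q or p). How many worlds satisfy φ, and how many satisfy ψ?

For Diamond Diamond (Box q and not q):
a: successors {b}; Diamond (Box q and not q) there: b:F. ✗
b: successors {c}; Diamond (Box q and not q) there: c:T. ✓
c: successors {a, d, f}; Diamond (Box q and not q) there: a:T, d:F, f:F. ✓
d: successors {e}; Diamond (Box q and not q) there: e:F. ✗
e: successors {f}; Diamond (Box q and not q) there: f:F. ✗
f: successors {a}; Diamond (Box q and not q) there: a:T. ✓
— 3 worlds.
For Diamond Diamond Box (q or p):
a: successors {b}; Diamond Box (q or p) there: b:F. ✗
b: successors {c}; Diamond Box (q or p) there: c:T. ✓
c: successors {a, d, f}; Diamond Box (q or p) there: a:T, d:T, f:T. ✓
d: successors {e}; Diamond Box (q or p) there: e:F. ✗
e: successors {f}; Diamond Box (q or p) there: f:T. ✓
f: successors {a}; Diamond Box (q or p) there: a:T. ✓
— 4 worlds.

3 and 4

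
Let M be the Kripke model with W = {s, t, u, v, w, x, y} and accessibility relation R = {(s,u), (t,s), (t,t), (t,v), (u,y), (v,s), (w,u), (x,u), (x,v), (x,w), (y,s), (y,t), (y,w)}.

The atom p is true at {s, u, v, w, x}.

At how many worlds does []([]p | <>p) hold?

s: successors {u}; []p | <>p there: u:F. ✗
t: successors {s, t, v}; []p | <>p there: s:T, t:T, v:T. ✓
u: successors {y}; []p | <>p there: y:T. ✓
v: successors {s}; []p | <>p there: s:T. ✓
w: successors {u}; []p | <>p there: u:F. ✗
x: successors {u, v, w}; []p | <>p there: u:F, v:T, w:T. ✗
y: successors {s, t, w}; []p | <>p there: s:T, t:T, w:T. ✓
Satisfying worlds: {t, u, v, y}.

4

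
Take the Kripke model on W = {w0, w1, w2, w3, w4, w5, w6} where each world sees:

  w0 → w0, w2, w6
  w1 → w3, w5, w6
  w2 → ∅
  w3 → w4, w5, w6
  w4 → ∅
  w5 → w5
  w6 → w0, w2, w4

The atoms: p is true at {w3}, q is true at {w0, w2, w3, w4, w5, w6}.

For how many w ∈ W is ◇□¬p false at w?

2

w0: successors {w0, w2, w6}; □¬p there: w0:T, w2:T, w6:T. ✓
w1: successors {w3, w5, w6}; □¬p there: w3:T, w5:T, w6:T. ✓
w2: no successors, so ◇□¬p fails. ✗
w3: successors {w4, w5, w6}; □¬p there: w4:T, w5:T, w6:T. ✓
w4: no successors, so ◇□¬p fails. ✗
w5: successors {w5}; □¬p there: w5:T. ✓
w6: successors {w0, w2, w4}; □¬p there: w0:T, w2:T, w4:T. ✓
Satisfying worlds: {w0, w1, w3, w5, w6}.
So ◇□¬p fails at the other 2 worlds.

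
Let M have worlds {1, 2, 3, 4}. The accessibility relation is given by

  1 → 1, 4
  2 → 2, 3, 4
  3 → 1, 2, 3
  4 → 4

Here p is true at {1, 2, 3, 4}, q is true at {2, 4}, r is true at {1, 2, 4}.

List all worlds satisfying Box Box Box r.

{1, 4}

1: successors {1, 4}; Box Box r there: 1:T, 4:T. ✓
2: successors {2, 3, 4}; Box Box r there: 2:F, 3:F, 4:T. ✗
3: successors {1, 2, 3}; Box Box r there: 1:T, 2:F, 3:F. ✗
4: successors {4}; Box Box r there: 4:T. ✓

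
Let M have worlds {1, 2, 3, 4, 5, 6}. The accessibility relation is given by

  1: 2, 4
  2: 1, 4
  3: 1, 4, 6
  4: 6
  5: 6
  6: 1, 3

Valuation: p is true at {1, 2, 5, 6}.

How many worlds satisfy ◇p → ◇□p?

1: ◇p is T, ◇□p is T. ✓
2: ◇p is T, ◇□p is T. ✓
3: ◇p is T, ◇□p is T. ✓
4: ◇p is T, ◇□p is F. ✗
5: ◇p is T, ◇□p is F. ✗
6: ◇p is T, ◇□p is F. ✗
Satisfying worlds: {1, 2, 3}.

3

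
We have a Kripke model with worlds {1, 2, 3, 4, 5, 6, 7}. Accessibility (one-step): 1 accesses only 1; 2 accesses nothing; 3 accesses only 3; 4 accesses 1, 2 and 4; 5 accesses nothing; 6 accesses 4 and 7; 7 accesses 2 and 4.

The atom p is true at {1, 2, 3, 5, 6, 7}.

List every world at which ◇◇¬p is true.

1: successors {1}; ◇¬p there: 1:F. ✗
2: no successors, so ◇◇¬p fails. ✗
3: successors {3}; ◇¬p there: 3:F. ✗
4: successors {1, 2, 4}; ◇¬p there: 1:F, 2:F, 4:T. ✓
5: no successors, so ◇◇¬p fails. ✗
6: successors {4, 7}; ◇¬p there: 4:T, 7:T. ✓
7: successors {2, 4}; ◇¬p there: 2:F, 4:T. ✓

{4, 6, 7}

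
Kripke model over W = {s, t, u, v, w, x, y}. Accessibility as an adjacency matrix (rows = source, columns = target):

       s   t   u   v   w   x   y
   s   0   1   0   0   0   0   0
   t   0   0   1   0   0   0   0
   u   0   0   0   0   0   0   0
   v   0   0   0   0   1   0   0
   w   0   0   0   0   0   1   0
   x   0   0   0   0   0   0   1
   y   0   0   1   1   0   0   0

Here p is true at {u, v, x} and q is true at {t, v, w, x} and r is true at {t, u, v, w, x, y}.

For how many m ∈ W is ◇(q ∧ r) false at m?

3

s: successors {t}; q ∧ r there: t:T. ✓
t: successors {u}; q ∧ r there: u:F. ✗
u: no successors, so ◇(q ∧ r) fails. ✗
v: successors {w}; q ∧ r there: w:T. ✓
w: successors {x}; q ∧ r there: x:T. ✓
x: successors {y}; q ∧ r there: y:F. ✗
y: successors {u, v}; q ∧ r there: u:F, v:T. ✓
Satisfying worlds: {s, v, w, y}.
So ◇(q ∧ r) fails at the other 3 worlds.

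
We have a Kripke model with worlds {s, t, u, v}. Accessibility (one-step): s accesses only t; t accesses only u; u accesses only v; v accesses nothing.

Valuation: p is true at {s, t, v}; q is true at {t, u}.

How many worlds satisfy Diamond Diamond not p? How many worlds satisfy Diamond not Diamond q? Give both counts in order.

For Diamond Diamond not p:
s: successors {t}; Diamond not p there: t:T. ✓
t: successors {u}; Diamond not p there: u:F. ✗
u: successors {v}; Diamond not p there: v:F. ✗
v: no successors, so Diamond Diamond not p fails. ✗
— 1 world.
For Diamond not Diamond q:
s: successors {t}; not Diamond q there: t:F. ✗
t: successors {u}; not Diamond q there: u:T. ✓
u: successors {v}; not Diamond q there: v:T. ✓
v: no successors, so Diamond not Diamond q fails. ✗
— 2 worlds.

1 and 2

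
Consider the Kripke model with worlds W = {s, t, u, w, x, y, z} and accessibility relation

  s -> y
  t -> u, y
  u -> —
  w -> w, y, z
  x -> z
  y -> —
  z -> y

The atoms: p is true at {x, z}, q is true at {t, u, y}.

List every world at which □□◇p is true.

s: successors {y}; □◇p there: y:T. ✓
t: successors {u, y}; □◇p there: u:T, y:T. ✓
u: no successors, so □□◇p holds vacuously. ✓
w: successors {w, y, z}; □◇p there: w:F, y:T, z:F. ✗
x: successors {z}; □◇p there: z:F. ✗
y: no successors, so □□◇p holds vacuously. ✓
z: successors {y}; □◇p there: y:T. ✓

{s, t, u, y, z}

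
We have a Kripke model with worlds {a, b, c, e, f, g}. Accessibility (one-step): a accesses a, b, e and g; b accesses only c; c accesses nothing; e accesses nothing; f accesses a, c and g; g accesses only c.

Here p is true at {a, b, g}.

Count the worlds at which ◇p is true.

a: successors {a, b, e, g}; p there: a:T, b:T, e:F, g:T. ✓
b: successors {c}; p there: c:F. ✗
c: no successors, so ◇p fails. ✗
e: no successors, so ◇p fails. ✗
f: successors {a, c, g}; p there: a:T, c:F, g:T. ✓
g: successors {c}; p there: c:F. ✗
Satisfying worlds: {a, f}.

2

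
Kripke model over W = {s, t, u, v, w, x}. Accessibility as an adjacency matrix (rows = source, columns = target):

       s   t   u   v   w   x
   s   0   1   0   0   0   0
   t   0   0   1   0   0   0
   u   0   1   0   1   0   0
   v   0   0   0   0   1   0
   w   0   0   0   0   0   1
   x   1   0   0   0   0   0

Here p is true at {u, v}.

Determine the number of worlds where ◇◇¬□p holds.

s: successors {t}; ◇¬□p there: t:T. ✓
t: successors {u}; ◇¬□p there: u:T. ✓
u: successors {t, v}; ◇¬□p there: t:T, v:T. ✓
v: successors {w}; ◇¬□p there: w:T. ✓
w: successors {x}; ◇¬□p there: x:T. ✓
x: successors {s}; ◇¬□p there: s:F. ✗
Satisfying worlds: {s, t, u, v, w}.

5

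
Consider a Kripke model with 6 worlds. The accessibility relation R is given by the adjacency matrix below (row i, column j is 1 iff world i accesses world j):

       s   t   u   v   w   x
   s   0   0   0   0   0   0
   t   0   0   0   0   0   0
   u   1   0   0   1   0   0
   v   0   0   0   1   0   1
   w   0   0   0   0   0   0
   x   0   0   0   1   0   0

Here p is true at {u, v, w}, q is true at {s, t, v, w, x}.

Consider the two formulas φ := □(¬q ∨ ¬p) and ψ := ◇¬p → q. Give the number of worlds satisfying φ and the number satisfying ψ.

For □(¬q ∨ ¬p):
s: no successors, so □(¬q ∨ ¬p) holds vacuously. ✓
t: no successors, so □(¬q ∨ ¬p) holds vacuously. ✓
u: successors {s, v}; ¬q ∨ ¬p there: s:T, v:F. ✗
v: successors {v, x}; ¬q ∨ ¬p there: v:F, x:T. ✗
w: no successors, so □(¬q ∨ ¬p) holds vacuously. ✓
x: successors {v}; ¬q ∨ ¬p there: v:F. ✗
— 3 worlds.
For ◇¬p → q:
s: ◇¬p is F, q is T. ✓
t: ◇¬p is F, q is T. ✓
u: ◇¬p is T, q is F. ✗
v: ◇¬p is T, q is T. ✓
w: ◇¬p is F, q is T. ✓
x: ◇¬p is F, q is T. ✓
— 5 worlds.

3 and 5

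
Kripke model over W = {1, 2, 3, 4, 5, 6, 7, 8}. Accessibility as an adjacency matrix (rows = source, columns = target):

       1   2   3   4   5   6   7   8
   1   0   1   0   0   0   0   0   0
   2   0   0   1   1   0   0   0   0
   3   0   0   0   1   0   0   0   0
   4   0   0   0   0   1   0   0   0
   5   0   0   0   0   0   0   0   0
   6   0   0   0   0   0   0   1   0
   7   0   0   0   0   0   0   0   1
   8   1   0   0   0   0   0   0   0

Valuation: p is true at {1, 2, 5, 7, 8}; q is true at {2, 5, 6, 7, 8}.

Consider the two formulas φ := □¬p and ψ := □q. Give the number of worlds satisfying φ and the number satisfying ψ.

3 and 5

For □¬p:
1: successors {2}; ¬p there: 2:F. ✗
2: successors {3, 4}; ¬p there: 3:T, 4:T. ✓
3: successors {4}; ¬p there: 4:T. ✓
4: successors {5}; ¬p there: 5:F. ✗
5: no successors, so □¬p holds vacuously. ✓
6: successors {7}; ¬p there: 7:F. ✗
7: successors {8}; ¬p there: 8:F. ✗
8: successors {1}; ¬p there: 1:F. ✗
— 3 worlds.
For □q:
1: successors {2}; q there: 2:T. ✓
2: successors {3, 4}; q there: 3:F, 4:F. ✗
3: successors {4}; q there: 4:F. ✗
4: successors {5}; q there: 5:T. ✓
5: no successors, so □q holds vacuously. ✓
6: successors {7}; q there: 7:T. ✓
7: successors {8}; q there: 8:T. ✓
8: successors {1}; q there: 1:F. ✗
— 5 worlds.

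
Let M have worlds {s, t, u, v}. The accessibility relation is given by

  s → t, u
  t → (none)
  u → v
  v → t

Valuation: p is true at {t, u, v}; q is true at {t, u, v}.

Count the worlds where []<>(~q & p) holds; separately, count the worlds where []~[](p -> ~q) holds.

For []<>(~q & p):
s: successors {t, u}; <>(~q & p) there: t:F, u:F. ✗
t: no successors, so []<>(~q & p) holds vacuously. ✓
u: successors {v}; <>(~q & p) there: v:F. ✗
v: successors {t}; <>(~q & p) there: t:F. ✗
— 1 world.
For []~[](p -> ~q):
s: successors {t, u}; ~[](p -> ~q) there: t:F, u:T. ✗
t: no successors, so []~[](p -> ~q) holds vacuously. ✓
u: successors {v}; ~[](p -> ~q) there: v:T. ✓
v: successors {t}; ~[](p -> ~q) there: t:F. ✗
— 2 worlds.

1 and 2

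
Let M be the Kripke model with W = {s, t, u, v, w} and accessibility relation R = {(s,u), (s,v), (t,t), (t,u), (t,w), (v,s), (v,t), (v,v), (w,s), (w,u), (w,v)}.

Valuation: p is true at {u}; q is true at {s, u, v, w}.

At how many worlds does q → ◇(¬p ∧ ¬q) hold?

s: q is T, ◇(¬p ∧ ¬q) is F. ✗
t: q is F, ◇(¬p ∧ ¬q) is T. ✓
u: q is T, ◇(¬p ∧ ¬q) is F. ✗
v: q is T, ◇(¬p ∧ ¬q) is T. ✓
w: q is T, ◇(¬p ∧ ¬q) is F. ✗
Satisfying worlds: {t, v}.

2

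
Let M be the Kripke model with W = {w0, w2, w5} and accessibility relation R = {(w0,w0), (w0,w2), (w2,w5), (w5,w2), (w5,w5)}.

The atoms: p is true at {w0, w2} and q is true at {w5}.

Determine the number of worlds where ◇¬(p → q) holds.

w0: successors {w0, w2}; ¬(p → q) there: w0:T, w2:T. ✓
w2: successors {w5}; ¬(p → q) there: w5:F. ✗
w5: successors {w2, w5}; ¬(p → q) there: w2:T, w5:F. ✓
Satisfying worlds: {w0, w5}.

2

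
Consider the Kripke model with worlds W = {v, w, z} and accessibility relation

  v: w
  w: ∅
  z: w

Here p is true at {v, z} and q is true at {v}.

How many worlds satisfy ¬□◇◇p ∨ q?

2

v: ¬□◇◇p is T, q is T. ✓
w: ¬□◇◇p is F, q is F. ✗
z: ¬□◇◇p is T, q is F. ✓
Satisfying worlds: {v, z}.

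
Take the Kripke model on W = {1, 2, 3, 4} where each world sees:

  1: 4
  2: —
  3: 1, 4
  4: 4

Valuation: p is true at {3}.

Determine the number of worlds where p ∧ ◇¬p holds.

1

1: p is F, ◇¬p is T. ✗
2: p is F, ◇¬p is F. ✗
3: p is T, ◇¬p is T. ✓
4: p is F, ◇¬p is T. ✗
Satisfying worlds: {3}.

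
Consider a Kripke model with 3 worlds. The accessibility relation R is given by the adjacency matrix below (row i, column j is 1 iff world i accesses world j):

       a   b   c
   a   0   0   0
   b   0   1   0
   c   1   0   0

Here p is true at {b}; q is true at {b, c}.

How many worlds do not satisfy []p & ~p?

2

a: []p is T, ~p is T. ✓
b: []p is T, ~p is F. ✗
c: []p is F, ~p is T. ✗
Satisfying worlds: {a}.
So []p & ~p fails at the other 2 worlds.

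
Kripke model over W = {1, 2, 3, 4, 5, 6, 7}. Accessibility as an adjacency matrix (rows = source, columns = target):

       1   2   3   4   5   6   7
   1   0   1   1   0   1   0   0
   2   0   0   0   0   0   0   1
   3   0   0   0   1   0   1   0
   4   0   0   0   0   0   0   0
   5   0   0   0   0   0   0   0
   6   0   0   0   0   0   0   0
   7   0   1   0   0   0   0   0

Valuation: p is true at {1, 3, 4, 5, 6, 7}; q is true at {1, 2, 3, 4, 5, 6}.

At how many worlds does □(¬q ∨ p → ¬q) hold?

1: successors {2, 3, 5}; ¬q ∨ p → ¬q there: 2:T, 3:F, 5:F. ✗
2: successors {7}; ¬q ∨ p → ¬q there: 7:T. ✓
3: successors {4, 6}; ¬q ∨ p → ¬q there: 4:F, 6:F. ✗
4: no successors, so □(¬q ∨ p → ¬q) holds vacuously. ✓
5: no successors, so □(¬q ∨ p → ¬q) holds vacuously. ✓
6: no successors, so □(¬q ∨ p → ¬q) holds vacuously. ✓
7: successors {2}; ¬q ∨ p → ¬q there: 2:T. ✓
Satisfying worlds: {2, 4, 5, 6, 7}.

5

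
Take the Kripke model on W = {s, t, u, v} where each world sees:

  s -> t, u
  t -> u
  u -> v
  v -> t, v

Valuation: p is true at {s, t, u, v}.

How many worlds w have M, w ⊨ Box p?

4

s: successors {t, u}; p there: t:T, u:T. ✓
t: successors {u}; p there: u:T. ✓
u: successors {v}; p there: v:T. ✓
v: successors {t, v}; p there: t:T, v:T. ✓
Satisfying worlds: {s, t, u, v}.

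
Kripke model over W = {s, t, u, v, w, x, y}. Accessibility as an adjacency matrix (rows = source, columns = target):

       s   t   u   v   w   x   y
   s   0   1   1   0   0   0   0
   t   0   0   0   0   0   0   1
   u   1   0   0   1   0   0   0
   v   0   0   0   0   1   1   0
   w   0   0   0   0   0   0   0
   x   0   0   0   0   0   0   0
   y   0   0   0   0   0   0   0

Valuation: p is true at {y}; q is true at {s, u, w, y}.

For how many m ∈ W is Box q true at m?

s: successors {t, u}; q there: t:F, u:T. ✗
t: successors {y}; q there: y:T. ✓
u: successors {s, v}; q there: s:T, v:F. ✗
v: successors {w, x}; q there: w:T, x:F. ✗
w: no successors, so Box q holds vacuously. ✓
x: no successors, so Box q holds vacuously. ✓
y: no successors, so Box q holds vacuously. ✓
Satisfying worlds: {t, w, x, y}.

4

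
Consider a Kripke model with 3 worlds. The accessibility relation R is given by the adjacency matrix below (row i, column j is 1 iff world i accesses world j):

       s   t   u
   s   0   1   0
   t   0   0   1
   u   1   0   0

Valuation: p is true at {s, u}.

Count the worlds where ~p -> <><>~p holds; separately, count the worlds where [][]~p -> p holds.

2 and 3

For ~p -> <><>~p:
s: ~p is F, <><>~p is F. ✓
t: ~p is T, <><>~p is F. ✗
u: ~p is F, <><>~p is T. ✓
— 2 worlds.
For [][]~p -> p:
s: [][]~p is F, p is T. ✓
t: [][]~p is F, p is F. ✓
u: [][]~p is T, p is T. ✓
— 3 worlds.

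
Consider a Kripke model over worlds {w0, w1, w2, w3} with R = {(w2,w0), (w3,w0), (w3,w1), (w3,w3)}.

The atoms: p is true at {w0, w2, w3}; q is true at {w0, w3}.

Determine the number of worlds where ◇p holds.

2

w0: no successors, so ◇p fails. ✗
w1: no successors, so ◇p fails. ✗
w2: successors {w0}; p there: w0:T. ✓
w3: successors {w0, w1, w3}; p there: w0:T, w1:F, w3:T. ✓
Satisfying worlds: {w2, w3}.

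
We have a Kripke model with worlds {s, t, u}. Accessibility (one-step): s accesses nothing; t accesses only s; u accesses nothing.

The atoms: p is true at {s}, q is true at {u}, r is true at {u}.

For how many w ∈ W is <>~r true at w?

s: no successors, so <>~r fails. ✗
t: successors {s}; ~r there: s:T. ✓
u: no successors, so <>~r fails. ✗
Satisfying worlds: {t}.

1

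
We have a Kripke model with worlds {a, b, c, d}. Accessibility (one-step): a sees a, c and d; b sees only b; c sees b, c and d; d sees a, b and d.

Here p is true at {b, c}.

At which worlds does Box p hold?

{b}

a: successors {a, c, d}; p there: a:F, c:T, d:F. ✗
b: successors {b}; p there: b:T. ✓
c: successors {b, c, d}; p there: b:T, c:T, d:F. ✗
d: successors {a, b, d}; p there: a:F, b:T, d:F. ✗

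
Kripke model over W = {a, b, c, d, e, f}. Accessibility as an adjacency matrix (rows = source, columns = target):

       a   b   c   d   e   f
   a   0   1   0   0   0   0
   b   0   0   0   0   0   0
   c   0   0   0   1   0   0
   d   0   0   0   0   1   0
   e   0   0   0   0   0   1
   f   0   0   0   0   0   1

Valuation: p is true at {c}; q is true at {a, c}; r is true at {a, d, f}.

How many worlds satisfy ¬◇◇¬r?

5

a: ◇◇¬r is F. ✓
b: ◇◇¬r is F. ✓
c: ◇◇¬r is T. ✗
d: ◇◇¬r is F. ✓
e: ◇◇¬r is F. ✓
f: ◇◇¬r is F. ✓
Satisfying worlds: {a, b, d, e, f}.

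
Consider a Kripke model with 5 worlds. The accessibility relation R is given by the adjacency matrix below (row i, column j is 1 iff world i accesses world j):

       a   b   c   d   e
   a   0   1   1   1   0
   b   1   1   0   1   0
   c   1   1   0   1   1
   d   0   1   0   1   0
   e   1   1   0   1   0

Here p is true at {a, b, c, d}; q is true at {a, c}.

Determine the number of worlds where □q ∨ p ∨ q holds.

4

a: □q is F, p ∨ q is T. ✓
b: □q is F, p ∨ q is T. ✓
c: □q is F, p ∨ q is T. ✓
d: □q is F, p ∨ q is T. ✓
e: □q is F, p ∨ q is F. ✗
Satisfying worlds: {a, b, c, d}.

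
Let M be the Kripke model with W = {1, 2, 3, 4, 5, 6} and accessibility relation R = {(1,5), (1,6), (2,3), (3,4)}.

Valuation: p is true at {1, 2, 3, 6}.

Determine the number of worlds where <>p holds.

2

1: successors {5, 6}; p there: 5:F, 6:T. ✓
2: successors {3}; p there: 3:T. ✓
3: successors {4}; p there: 4:F. ✗
4: no successors, so <>p fails. ✗
5: no successors, so <>p fails. ✗
6: no successors, so <>p fails. ✗
Satisfying worlds: {1, 2}.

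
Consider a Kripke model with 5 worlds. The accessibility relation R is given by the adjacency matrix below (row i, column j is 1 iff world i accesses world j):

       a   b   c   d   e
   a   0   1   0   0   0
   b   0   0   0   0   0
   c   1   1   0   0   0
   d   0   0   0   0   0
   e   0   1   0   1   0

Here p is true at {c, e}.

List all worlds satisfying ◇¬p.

{a, c, e}

a: successors {b}; ¬p there: b:T. ✓
b: no successors, so ◇¬p fails. ✗
c: successors {a, b}; ¬p there: a:T, b:T. ✓
d: no successors, so ◇¬p fails. ✗
e: successors {b, d}; ¬p there: b:T, d:T. ✓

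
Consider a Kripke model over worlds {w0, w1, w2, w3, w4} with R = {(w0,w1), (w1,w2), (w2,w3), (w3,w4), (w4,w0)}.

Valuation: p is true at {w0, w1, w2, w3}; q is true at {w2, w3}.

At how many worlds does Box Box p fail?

w0: successors {w1}; Box p there: w1:T. ✓
w1: successors {w2}; Box p there: w2:T. ✓
w2: successors {w3}; Box p there: w3:F. ✗
w3: successors {w4}; Box p there: w4:T. ✓
w4: successors {w0}; Box p there: w0:T. ✓
Satisfying worlds: {w0, w1, w3, w4}.
So Box Box p fails at the other 1 world.

1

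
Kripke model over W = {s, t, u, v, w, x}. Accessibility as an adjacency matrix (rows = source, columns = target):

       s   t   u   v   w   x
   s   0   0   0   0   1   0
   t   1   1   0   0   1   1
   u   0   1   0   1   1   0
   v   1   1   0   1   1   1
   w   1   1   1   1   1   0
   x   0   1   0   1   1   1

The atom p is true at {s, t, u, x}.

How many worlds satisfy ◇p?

5

s: successors {w}; p there: w:F. ✗
t: successors {s, t, w, x}; p there: s:T, t:T, w:F, x:T. ✓
u: successors {t, v, w}; p there: t:T, v:F, w:F. ✓
v: successors {s, t, v, w, x}; p there: s:T, t:T, v:F, w:F, x:T. ✓
w: successors {s, t, u, v, w}; p there: s:T, t:T, u:T, v:F, w:F. ✓
x: successors {t, v, w, x}; p there: t:T, v:F, w:F, x:T. ✓
Satisfying worlds: {t, u, v, w, x}.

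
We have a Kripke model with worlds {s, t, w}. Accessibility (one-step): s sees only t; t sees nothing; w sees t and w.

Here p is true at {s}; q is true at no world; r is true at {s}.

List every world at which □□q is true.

{s, t}

s: successors {t}; □q there: t:T. ✓
t: no successors, so □□q holds vacuously. ✓
w: successors {t, w}; □q there: t:T, w:F. ✗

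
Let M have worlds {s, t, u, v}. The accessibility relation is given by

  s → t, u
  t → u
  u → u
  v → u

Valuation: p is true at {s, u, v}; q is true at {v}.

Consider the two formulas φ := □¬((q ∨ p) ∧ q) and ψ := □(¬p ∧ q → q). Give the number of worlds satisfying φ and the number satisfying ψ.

4 and 4

For □¬((q ∨ p) ∧ q):
s: successors {t, u}; ¬((q ∨ p) ∧ q) there: t:T, u:T. ✓
t: successors {u}; ¬((q ∨ p) ∧ q) there: u:T. ✓
u: successors {u}; ¬((q ∨ p) ∧ q) there: u:T. ✓
v: successors {u}; ¬((q ∨ p) ∧ q) there: u:T. ✓
— 4 worlds.
For □(¬p ∧ q → q):
s: successors {t, u}; ¬p ∧ q → q there: t:T, u:T. ✓
t: successors {u}; ¬p ∧ q → q there: u:T. ✓
u: successors {u}; ¬p ∧ q → q there: u:T. ✓
v: successors {u}; ¬p ∧ q → q there: u:T. ✓
— 4 worlds.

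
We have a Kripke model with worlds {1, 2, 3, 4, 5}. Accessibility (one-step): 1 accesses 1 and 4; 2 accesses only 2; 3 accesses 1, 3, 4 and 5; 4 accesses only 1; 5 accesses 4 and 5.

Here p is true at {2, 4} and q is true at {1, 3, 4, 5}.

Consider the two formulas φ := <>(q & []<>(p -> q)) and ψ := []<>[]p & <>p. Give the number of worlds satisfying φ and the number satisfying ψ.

4 and 1

For <>(q & []<>(p -> q)):
1: successors {1, 4}; q & []<>(p -> q) there: 1:T, 4:T. ✓
2: successors {2}; q & []<>(p -> q) there: 2:F. ✗
3: successors {1, 3, 4, 5}; q & []<>(p -> q) there: 1:T, 3:T, 4:T, 5:T. ✓
4: successors {1}; q & []<>(p -> q) there: 1:T. ✓
5: successors {4, 5}; q & []<>(p -> q) there: 4:T, 5:T. ✓
— 4 worlds.
For []<>[]p & <>p:
1: []<>[]p is F, <>p is T. ✗
2: []<>[]p is T, <>p is T. ✓
3: []<>[]p is F, <>p is T. ✗
4: []<>[]p is F, <>p is F. ✗
5: []<>[]p is F, <>p is T. ✗
— 1 world.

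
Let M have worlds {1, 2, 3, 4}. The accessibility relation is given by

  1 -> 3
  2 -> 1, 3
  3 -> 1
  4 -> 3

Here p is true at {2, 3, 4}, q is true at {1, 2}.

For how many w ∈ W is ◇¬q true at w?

1: successors {3}; ¬q there: 3:T. ✓
2: successors {1, 3}; ¬q there: 1:F, 3:T. ✓
3: successors {1}; ¬q there: 1:F. ✗
4: successors {3}; ¬q there: 3:T. ✓
Satisfying worlds: {1, 2, 4}.

3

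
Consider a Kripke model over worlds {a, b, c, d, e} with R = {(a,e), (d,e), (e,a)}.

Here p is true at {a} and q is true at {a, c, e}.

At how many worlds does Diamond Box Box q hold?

3

a: successors {e}; Box Box q there: e:T. ✓
b: no successors, so Diamond Box Box q fails. ✗
c: no successors, so Diamond Box Box q fails. ✗
d: successors {e}; Box Box q there: e:T. ✓
e: successors {a}; Box Box q there: a:T. ✓
Satisfying worlds: {a, d, e}.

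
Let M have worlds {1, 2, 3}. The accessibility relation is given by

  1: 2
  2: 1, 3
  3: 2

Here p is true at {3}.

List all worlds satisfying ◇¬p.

{1, 2, 3}

1: successors {2}; ¬p there: 2:T. ✓
2: successors {1, 3}; ¬p there: 1:T, 3:F. ✓
3: successors {2}; ¬p there: 2:T. ✓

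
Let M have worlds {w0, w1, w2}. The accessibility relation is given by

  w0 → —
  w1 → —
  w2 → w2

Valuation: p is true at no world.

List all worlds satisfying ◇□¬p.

w0: no successors, so ◇□¬p fails. ✗
w1: no successors, so ◇□¬p fails. ✗
w2: successors {w2}; □¬p there: w2:T. ✓

{w2}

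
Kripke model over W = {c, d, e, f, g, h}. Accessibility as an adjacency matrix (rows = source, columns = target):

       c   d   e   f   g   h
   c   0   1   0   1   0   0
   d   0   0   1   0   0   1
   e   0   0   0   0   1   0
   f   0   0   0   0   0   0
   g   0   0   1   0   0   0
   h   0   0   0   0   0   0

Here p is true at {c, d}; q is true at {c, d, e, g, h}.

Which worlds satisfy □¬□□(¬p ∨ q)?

c: successors {d, f}; ¬□□(¬p ∨ q) there: d:F, f:F. ✗
d: successors {e, h}; ¬□□(¬p ∨ q) there: e:F, h:F. ✗
e: successors {g}; ¬□□(¬p ∨ q) there: g:F. ✗
f: no successors, so □¬□□(¬p ∨ q) holds vacuously. ✓
g: successors {e}; ¬□□(¬p ∨ q) there: e:F. ✗
h: no successors, so □¬□□(¬p ∨ q) holds vacuously. ✓

{f, h}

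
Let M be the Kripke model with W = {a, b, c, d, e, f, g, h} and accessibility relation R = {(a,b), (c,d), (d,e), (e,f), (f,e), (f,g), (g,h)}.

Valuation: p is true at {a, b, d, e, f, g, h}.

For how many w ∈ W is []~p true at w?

2

a: successors {b}; ~p there: b:F. ✗
b: no successors, so []~p holds vacuously. ✓
c: successors {d}; ~p there: d:F. ✗
d: successors {e}; ~p there: e:F. ✗
e: successors {f}; ~p there: f:F. ✗
f: successors {e, g}; ~p there: e:F, g:F. ✗
g: successors {h}; ~p there: h:F. ✗
h: no successors, so []~p holds vacuously. ✓
Satisfying worlds: {b, h}.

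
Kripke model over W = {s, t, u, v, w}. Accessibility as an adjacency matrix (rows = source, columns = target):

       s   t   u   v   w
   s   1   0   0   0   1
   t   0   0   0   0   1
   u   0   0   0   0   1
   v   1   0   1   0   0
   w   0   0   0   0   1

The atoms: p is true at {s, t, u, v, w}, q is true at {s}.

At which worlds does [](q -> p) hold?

{s, t, u, v, w}

s: successors {s, w}; q -> p there: s:T, w:T. ✓
t: successors {w}; q -> p there: w:T. ✓
u: successors {w}; q -> p there: w:T. ✓
v: successors {s, u}; q -> p there: s:T, u:T. ✓
w: successors {w}; q -> p there: w:T. ✓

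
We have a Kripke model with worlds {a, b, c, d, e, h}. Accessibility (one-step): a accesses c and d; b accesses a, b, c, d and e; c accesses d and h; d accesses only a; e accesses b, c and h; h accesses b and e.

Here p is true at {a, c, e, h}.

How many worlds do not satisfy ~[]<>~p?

a: []<>~p is F. ✓
b: []<>~p is F. ✓
c: []<>~p is F. ✓
d: []<>~p is T. ✗
e: []<>~p is T. ✗
h: []<>~p is T. ✗
Satisfying worlds: {a, b, c}.
So ~[]<>~p fails at the other 3 worlds.

3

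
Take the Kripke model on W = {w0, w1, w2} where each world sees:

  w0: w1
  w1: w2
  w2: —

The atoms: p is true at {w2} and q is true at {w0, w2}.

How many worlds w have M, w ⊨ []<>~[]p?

1

w0: successors {w1}; <>~[]p there: w1:F. ✗
w1: successors {w2}; <>~[]p there: w2:F. ✗
w2: no successors, so []<>~[]p holds vacuously. ✓
Satisfying worlds: {w2}.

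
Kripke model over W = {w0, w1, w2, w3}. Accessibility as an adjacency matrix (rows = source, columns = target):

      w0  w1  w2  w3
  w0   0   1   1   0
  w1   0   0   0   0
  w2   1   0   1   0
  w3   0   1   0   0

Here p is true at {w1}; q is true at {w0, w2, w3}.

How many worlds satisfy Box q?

2

w0: successors {w1, w2}; q there: w1:F, w2:T. ✗
w1: no successors, so Box q holds vacuously. ✓
w2: successors {w0, w2}; q there: w0:T, w2:T. ✓
w3: successors {w1}; q there: w1:F. ✗
Satisfying worlds: {w1, w2}.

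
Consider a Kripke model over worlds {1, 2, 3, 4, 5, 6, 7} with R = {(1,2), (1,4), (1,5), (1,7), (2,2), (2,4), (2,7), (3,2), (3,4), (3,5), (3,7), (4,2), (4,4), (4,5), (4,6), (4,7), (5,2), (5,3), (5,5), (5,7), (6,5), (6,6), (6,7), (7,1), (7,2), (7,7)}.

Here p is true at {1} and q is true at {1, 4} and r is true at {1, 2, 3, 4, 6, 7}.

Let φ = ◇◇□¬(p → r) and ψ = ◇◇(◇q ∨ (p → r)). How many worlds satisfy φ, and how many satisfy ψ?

For ◇◇□¬(p → r):
1: successors {2, 4, 5, 7}; ◇□¬(p → r) there: 2:F, 4:F, 5:F, 7:F. ✗
2: successors {2, 4, 7}; ◇□¬(p → r) there: 2:F, 4:F, 7:F. ✗
3: successors {2, 4, 5, 7}; ◇□¬(p → r) there: 2:F, 4:F, 5:F, 7:F. ✗
4: successors {2, 4, 5, 6, 7}; ◇□¬(p → r) there: 2:F, 4:F, 5:F, 6:F, 7:F. ✗
5: successors {2, 3, 5, 7}; ◇□¬(p → r) there: 2:F, 3:F, 5:F, 7:F. ✗
6: successors {5, 6, 7}; ◇□¬(p → r) there: 5:F, 6:F, 7:F. ✗
7: successors {1, 2, 7}; ◇□¬(p → r) there: 1:F, 2:F, 7:F. ✗
— 0 worlds.
For ◇◇(◇q ∨ (p → r)):
1: successors {2, 4, 5, 7}; ◇(◇q ∨ (p → r)) there: 2:T, 4:T, 5:T, 7:T. ✓
2: successors {2, 4, 7}; ◇(◇q ∨ (p → r)) there: 2:T, 4:T, 7:T. ✓
3: successors {2, 4, 5, 7}; ◇(◇q ∨ (p → r)) there: 2:T, 4:T, 5:T, 7:T. ✓
4: successors {2, 4, 5, 6, 7}; ◇(◇q ∨ (p → r)) there: 2:T, 4:T, 5:T, 6:T, 7:T. ✓
5: successors {2, 3, 5, 7}; ◇(◇q ∨ (p → r)) there: 2:T, 3:T, 5:T, 7:T. ✓
6: successors {5, 6, 7}; ◇(◇q ∨ (p → r)) there: 5:T, 6:T, 7:T. ✓
7: successors {1, 2, 7}; ◇(◇q ∨ (p → r)) there: 1:T, 2:T, 7:T. ✓
— 7 worlds.

0 and 7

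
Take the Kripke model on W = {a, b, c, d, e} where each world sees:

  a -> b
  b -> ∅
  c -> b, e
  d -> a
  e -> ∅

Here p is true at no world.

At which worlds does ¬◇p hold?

a: ◇p is F. ✓
b: ◇p is F. ✓
c: ◇p is F. ✓
d: ◇p is F. ✓
e: ◇p is F. ✓

{a, b, c, d, e}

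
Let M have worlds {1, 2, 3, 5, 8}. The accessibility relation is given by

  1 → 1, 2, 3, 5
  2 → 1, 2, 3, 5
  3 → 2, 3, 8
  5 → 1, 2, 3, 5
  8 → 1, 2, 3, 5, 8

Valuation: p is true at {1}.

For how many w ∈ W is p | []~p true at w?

2

1: p is T, []~p is F. ✓
2: p is F, []~p is F. ✗
3: p is F, []~p is T. ✓
5: p is F, []~p is F. ✗
8: p is F, []~p is F. ✗
Satisfying worlds: {1, 3}.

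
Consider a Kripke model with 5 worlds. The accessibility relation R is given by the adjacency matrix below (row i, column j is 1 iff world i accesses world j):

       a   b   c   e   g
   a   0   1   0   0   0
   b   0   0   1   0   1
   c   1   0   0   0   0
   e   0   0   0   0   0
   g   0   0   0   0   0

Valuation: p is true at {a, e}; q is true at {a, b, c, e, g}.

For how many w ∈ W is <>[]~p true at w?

a: successors {b}; []~p there: b:T. ✓
b: successors {c, g}; []~p there: c:F, g:T. ✓
c: successors {a}; []~p there: a:T. ✓
e: no successors, so <>[]~p fails. ✗
g: no successors, so <>[]~p fails. ✗
Satisfying worlds: {a, b, c}.

3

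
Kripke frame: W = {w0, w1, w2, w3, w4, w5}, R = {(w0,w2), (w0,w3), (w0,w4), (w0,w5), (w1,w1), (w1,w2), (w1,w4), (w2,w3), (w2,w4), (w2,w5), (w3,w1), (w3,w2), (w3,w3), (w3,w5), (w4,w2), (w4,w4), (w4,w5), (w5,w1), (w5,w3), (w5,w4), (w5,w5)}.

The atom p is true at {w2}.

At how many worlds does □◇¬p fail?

w0: successors {w2, w3, w4, w5}; ◇¬p there: w2:T, w3:T, w4:T, w5:T. ✓
w1: successors {w1, w2, w4}; ◇¬p there: w1:T, w2:T, w4:T. ✓
w2: successors {w3, w4, w5}; ◇¬p there: w3:T, w4:T, w5:T. ✓
w3: successors {w1, w2, w3, w5}; ◇¬p there: w1:T, w2:T, w3:T, w5:T. ✓
w4: successors {w2, w4, w5}; ◇¬p there: w2:T, w4:T, w5:T. ✓
w5: successors {w1, w3, w4, w5}; ◇¬p there: w1:T, w3:T, w4:T, w5:T. ✓
Satisfying worlds: {w0, w1, w2, w3, w4, w5}.
So □◇¬p fails at the other 0 worlds.

0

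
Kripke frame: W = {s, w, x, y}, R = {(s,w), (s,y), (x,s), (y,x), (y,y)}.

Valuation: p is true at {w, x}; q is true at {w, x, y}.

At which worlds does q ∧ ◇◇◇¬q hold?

{y}

s: q is F, ◇◇◇¬q is T. ✗
w: q is T, ◇◇◇¬q is F. ✗
x: q is T, ◇◇◇¬q is F. ✗
y: q is T, ◇◇◇¬q is T. ✓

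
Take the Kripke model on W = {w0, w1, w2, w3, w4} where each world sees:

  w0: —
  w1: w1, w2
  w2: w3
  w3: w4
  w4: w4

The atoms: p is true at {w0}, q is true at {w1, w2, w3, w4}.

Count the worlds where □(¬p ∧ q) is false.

0

w0: no successors, so □(¬p ∧ q) holds vacuously. ✓
w1: successors {w1, w2}; ¬p ∧ q there: w1:T, w2:T. ✓
w2: successors {w3}; ¬p ∧ q there: w3:T. ✓
w3: successors {w4}; ¬p ∧ q there: w4:T. ✓
w4: successors {w4}; ¬p ∧ q there: w4:T. ✓
Satisfying worlds: {w0, w1, w2, w3, w4}.
So □(¬p ∧ q) fails at the other 0 worlds.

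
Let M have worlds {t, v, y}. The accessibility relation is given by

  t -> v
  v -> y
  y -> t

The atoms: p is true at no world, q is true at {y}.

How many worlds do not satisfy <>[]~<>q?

t: successors {v}; []~<>q there: v:T. ✓
v: successors {y}; []~<>q there: y:T. ✓
y: successors {t}; []~<>q there: t:F. ✗
Satisfying worlds: {t, v}.
So <>[]~<>q fails at the other 1 world.

1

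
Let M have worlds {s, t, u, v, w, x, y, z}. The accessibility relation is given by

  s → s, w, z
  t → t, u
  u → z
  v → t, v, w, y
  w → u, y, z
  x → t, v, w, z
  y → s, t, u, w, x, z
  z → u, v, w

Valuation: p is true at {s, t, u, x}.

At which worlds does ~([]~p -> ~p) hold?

{u}

s: []~p -> ~p is T. ✗
t: []~p -> ~p is T. ✗
u: []~p -> ~p is F. ✓
v: []~p -> ~p is T. ✗
w: []~p -> ~p is T. ✗
x: []~p -> ~p is T. ✗
y: []~p -> ~p is T. ✗
z: []~p -> ~p is T. ✗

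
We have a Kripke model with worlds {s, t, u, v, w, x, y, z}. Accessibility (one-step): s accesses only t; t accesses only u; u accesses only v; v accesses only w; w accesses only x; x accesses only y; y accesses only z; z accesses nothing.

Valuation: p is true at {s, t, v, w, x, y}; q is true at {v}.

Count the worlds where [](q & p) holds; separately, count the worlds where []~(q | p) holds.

For [](q & p):
s: successors {t}; q & p there: t:F. ✗
t: successors {u}; q & p there: u:F. ✗
u: successors {v}; q & p there: v:T. ✓
v: successors {w}; q & p there: w:F. ✗
w: successors {x}; q & p there: x:F. ✗
x: successors {y}; q & p there: y:F. ✗
y: successors {z}; q & p there: z:F. ✗
z: no successors, so [](q & p) holds vacuously. ✓
— 2 worlds.
For []~(q | p):
s: successors {t}; ~(q | p) there: t:F. ✗
t: successors {u}; ~(q | p) there: u:T. ✓
u: successors {v}; ~(q | p) there: v:F. ✗
v: successors {w}; ~(q | p) there: w:F. ✗
w: successors {x}; ~(q | p) there: x:F. ✗
x: successors {y}; ~(q | p) there: y:F. ✗
y: successors {z}; ~(q | p) there: z:T. ✓
z: no successors, so []~(q | p) holds vacuously. ✓
— 3 worlds.

2 and 3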